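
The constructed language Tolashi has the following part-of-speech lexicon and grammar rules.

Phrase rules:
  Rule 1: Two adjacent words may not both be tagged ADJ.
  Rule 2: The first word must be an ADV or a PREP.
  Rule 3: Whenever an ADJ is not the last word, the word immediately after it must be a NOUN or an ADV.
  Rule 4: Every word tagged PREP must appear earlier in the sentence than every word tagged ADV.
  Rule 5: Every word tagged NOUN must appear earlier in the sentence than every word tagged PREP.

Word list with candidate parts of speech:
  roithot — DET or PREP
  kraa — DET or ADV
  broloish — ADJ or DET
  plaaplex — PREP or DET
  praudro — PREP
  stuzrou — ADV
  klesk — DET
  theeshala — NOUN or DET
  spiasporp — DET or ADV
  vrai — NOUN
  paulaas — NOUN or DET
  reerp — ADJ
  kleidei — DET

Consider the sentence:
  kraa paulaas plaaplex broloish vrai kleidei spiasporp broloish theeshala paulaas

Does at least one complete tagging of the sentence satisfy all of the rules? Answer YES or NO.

Candidates per position — 1:kraa {DET,ADV}; 2:paulaas {NOUN,DET}; 3:plaaplex {PREP,DET}; 4:broloish {ADJ,DET}; 5:vrai {NOUN}; 6:kleidei {DET}; 7:spiasporp {DET,ADV}; 8:broloish {ADJ,DET}; 9:theeshala {NOUN,DET}; 10:paulaas {NOUN,DET}.
One satisfying assignment: ADV NOUN DET DET NOUN DET DET DET DET NOUN.
Checking: rule 1 holds; rule 2 holds; rule 3 holds; rule 4 holds; rule 5 holds.

YES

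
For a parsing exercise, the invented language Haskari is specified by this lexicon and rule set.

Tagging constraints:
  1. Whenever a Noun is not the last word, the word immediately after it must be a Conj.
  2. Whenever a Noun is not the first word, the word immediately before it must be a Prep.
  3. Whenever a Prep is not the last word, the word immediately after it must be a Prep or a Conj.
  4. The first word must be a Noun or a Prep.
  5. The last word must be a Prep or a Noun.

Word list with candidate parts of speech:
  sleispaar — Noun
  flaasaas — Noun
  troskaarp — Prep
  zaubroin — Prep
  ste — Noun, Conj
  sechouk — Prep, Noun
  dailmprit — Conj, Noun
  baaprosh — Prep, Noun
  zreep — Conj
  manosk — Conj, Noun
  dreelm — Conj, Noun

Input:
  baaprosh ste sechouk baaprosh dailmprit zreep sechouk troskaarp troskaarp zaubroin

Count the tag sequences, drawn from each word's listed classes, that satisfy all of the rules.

2

Candidates per position — 1:baaprosh {Prep,Noun}; 2:ste {Noun,Conj}; 3:sechouk {Prep,Noun}; 4:baaprosh {Prep,Noun}; 5:dailmprit {Conj,Noun}; 6:zreep {Conj}; 7:sechouk {Prep,Noun}; 8:troskaarp {Prep}; 9:troskaarp {Prep}; 10:zaubroin {Prep}.
There are 64 candidate sequences in total.
The sequences that satisfy every rule: Prep Conj Prep Prep Conj Conj Prep Prep Prep Prep; Noun Conj Prep Prep Conj Conj Prep Prep Prep Prep.
Count = 2.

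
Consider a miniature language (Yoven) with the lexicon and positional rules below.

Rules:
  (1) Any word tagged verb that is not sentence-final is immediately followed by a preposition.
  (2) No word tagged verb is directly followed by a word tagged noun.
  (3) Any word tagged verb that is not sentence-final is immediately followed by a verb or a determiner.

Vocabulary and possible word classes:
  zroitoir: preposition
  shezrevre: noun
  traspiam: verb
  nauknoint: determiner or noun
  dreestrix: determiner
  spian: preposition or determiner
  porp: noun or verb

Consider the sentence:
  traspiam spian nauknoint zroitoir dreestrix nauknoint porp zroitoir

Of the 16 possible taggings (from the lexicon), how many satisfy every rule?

0

Candidates per position — 1:traspiam {verb}; 2:spian {preposition,determiner}; 3:nauknoint {determiner,noun}; 4:zroitoir {preposition}; 5:dreestrix {determiner}; 6:nauknoint {determiner,noun}; 7:porp {noun,verb}; 8:zroitoir {preposition}.
There are 16 candidate sequences in total.
Every candidate sequence violates at least one rule; no consistent tagging exists.
Count = 0.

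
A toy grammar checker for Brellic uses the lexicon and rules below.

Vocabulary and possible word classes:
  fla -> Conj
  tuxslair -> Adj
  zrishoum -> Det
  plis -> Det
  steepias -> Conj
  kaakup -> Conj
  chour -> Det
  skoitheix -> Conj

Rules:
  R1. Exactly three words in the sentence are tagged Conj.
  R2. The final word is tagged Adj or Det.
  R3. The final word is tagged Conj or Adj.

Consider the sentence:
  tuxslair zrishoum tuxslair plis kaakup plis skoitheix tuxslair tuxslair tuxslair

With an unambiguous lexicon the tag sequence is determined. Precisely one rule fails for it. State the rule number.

Fixed tagging: Adj Det Adj Det Conj Det Conj Adj Adj Adj.
Applying the rules: R1 fail, R2 pass, R3 pass.
Only rule 1 fails.

1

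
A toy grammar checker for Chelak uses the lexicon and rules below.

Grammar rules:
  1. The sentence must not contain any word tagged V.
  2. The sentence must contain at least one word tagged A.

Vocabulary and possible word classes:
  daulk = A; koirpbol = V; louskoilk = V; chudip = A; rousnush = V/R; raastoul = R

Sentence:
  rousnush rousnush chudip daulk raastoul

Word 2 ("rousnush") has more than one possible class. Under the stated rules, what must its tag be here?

R

Candidates per position — 1:rousnush {V,R}; 2:rousnush {V,R}; 3:chudip {A}; 4:daulk {A}; 5:raastoul {R}.
If word 1 were V, no tagging could satisfy rule 1; so word 1 is R.
If word 2 were V, no tagging could satisfy rule 1; so word 2 is R.
The unique satisfying tagging is: R R A A R.
Checking: rule 1 ok; rule 2 ok.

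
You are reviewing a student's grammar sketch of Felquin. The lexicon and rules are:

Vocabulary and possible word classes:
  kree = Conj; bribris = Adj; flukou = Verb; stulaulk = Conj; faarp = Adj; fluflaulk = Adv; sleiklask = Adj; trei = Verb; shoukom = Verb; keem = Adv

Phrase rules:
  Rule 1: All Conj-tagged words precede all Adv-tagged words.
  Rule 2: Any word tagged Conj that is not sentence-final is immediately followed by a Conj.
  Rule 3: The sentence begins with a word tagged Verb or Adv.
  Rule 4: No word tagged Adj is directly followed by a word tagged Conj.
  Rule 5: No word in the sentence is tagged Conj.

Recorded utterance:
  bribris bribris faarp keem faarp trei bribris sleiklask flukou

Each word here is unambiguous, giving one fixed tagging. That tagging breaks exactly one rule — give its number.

3

Fixed tagging: Adj Adj Adj Adv Adj Verb Adj Adj Verb.
Applying the rules: R1 holds, R2 holds, R3 violated, R4 holds, R5 holds.
Only rule 3 fails.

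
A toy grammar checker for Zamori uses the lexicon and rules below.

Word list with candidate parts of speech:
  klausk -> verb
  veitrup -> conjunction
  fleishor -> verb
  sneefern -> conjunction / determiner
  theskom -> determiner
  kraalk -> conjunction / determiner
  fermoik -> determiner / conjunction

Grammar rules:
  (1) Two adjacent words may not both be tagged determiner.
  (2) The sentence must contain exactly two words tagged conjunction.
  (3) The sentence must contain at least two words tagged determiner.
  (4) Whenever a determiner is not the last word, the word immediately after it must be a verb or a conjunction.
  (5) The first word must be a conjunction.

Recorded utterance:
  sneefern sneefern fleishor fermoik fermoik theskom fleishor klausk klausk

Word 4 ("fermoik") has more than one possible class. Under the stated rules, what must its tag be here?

Candidates per position — 1:sneefern {conjunction,determiner}; 2:sneefern {conjunction,determiner}; 3:fleishor {verb}; 4:fermoik {determiner,conjunction}; 5:fermoik {determiner,conjunction}; 6:theskom {determiner}; 7:fleishor {verb}; 8:klausk {verb}; 9:klausk {verb}.
At position 1, choosing determiner makes rule 5 impossible to satisfy; hence conjunction.
At position 5, choosing determiner makes rule 1 impossible to satisfy; hence conjunction.
At position 2, choosing conjunction makes rule 2 impossible to satisfy; hence determiner.
At position 4, choosing conjunction makes rule 2 impossible to satisfy; hence determiner.
The unique satisfying tagging is: conjunction determiner verb determiner conjunction determiner verb verb verb.
Rule-by-rule: rule 1 satisfied; rule 2 satisfied; rule 3 satisfied; rule 4 satisfied; rule 5 satisfied.

determiner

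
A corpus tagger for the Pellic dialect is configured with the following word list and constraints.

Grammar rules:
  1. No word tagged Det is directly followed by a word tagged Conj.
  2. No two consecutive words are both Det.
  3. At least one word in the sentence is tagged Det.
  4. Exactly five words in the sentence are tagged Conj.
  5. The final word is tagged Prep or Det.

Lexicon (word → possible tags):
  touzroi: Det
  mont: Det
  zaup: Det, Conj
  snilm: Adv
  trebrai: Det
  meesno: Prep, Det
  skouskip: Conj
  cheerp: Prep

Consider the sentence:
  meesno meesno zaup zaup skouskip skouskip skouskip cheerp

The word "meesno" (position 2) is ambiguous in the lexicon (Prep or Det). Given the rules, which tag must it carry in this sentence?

Prep

Candidates per position — 1:meesno {Prep,Det}; 2:meesno {Prep,Det}; 3:zaup {Det,Conj}; 4:zaup {Det,Conj}; 5:skouskip {Conj}; 6:skouskip {Conj}; 7:skouskip {Conj}; 8:cheerp {Prep}.
At position 2, choosing Det makes rule 1 impossible to satisfy; hence Prep.
At position 3, choosing Det makes rule 1 impossible to satisfy; hence Conj.
At position 4, choosing Det makes rule 1 impossible to satisfy; hence Conj.
At position 1, choosing Prep makes rule 3 impossible to satisfy; hence Det.
The only consistent sequence is: Det Prep Conj Conj Conj Conj Conj Prep.
Rule-by-rule: rule 1 ok; rule 2 ok; rule 3 ok; rule 4 ok; rule 5 ok.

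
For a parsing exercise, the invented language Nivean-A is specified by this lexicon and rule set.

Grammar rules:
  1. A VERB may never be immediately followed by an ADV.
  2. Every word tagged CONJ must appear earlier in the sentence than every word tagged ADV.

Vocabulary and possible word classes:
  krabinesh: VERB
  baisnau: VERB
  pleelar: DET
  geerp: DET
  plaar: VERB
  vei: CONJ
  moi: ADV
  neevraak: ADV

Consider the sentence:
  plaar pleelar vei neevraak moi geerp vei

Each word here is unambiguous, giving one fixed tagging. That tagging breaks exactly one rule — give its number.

2

Fixed tagging: VERB DET CONJ ADV ADV DET CONJ.
Applying the rules: R1 holds, R2 violated.
Only rule 2 fails.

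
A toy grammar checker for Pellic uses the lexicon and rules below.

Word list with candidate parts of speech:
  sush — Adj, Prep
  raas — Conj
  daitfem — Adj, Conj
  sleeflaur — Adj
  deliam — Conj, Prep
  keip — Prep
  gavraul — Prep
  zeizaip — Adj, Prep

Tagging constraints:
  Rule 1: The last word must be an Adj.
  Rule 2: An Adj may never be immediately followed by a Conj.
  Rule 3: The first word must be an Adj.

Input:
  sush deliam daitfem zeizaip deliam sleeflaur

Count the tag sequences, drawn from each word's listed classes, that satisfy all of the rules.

6

Candidates per position — 1:sush {Adj,Prep}; 2:deliam {Conj,Prep}; 3:daitfem {Adj,Conj}; 4:zeizaip {Adj,Prep}; 5:deliam {Conj,Prep}; 6:sleeflaur {Adj}.
There are 32 candidate sequences in total.
Checking each against the rules leaves 6 sequences.
Count = 6.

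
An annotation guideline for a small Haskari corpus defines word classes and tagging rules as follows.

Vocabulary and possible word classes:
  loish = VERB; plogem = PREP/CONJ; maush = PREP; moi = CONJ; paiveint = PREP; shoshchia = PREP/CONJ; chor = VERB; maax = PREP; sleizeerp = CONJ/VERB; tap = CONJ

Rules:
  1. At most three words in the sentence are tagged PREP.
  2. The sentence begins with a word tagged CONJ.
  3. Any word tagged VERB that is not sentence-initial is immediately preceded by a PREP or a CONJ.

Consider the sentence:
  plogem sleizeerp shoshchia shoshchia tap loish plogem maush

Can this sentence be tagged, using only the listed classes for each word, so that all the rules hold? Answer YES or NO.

YES

Candidates per position — 1:plogem {PREP,CONJ}; 2:sleizeerp {CONJ,VERB}; 3:shoshchia {PREP,CONJ}; 4:shoshchia {PREP,CONJ}; 5:tap {CONJ}; 6:loish {VERB}; 7:plogem {PREP,CONJ}; 8:maush {PREP}.
One satisfying assignment: CONJ VERB CONJ PREP CONJ VERB PREP PREP.
Checking: rule 1 ok; rule 2 ok; rule 3 ok.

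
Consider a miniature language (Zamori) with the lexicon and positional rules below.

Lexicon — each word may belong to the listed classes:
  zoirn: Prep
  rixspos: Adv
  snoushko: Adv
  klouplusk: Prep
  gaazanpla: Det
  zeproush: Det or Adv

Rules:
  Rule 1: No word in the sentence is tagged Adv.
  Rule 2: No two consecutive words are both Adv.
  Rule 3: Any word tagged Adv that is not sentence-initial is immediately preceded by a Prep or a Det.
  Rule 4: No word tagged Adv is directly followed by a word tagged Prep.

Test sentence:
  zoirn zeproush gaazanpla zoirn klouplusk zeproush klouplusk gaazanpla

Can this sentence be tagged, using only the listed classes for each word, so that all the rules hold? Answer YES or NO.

YES

Candidates per position — 1:zoirn {Prep}; 2:zeproush {Det,Adv}; 3:gaazanpla {Det}; 4:zoirn {Prep}; 5:klouplusk {Prep}; 6:zeproush {Det,Adv}; 7:klouplusk {Prep}; 8:gaazanpla {Det}.
One satisfying assignment: Prep Det Det Prep Prep Det Prep Det.
Check: rule 1 satisfied; rule 2 satisfied; rule 3 satisfied; rule 4 satisfied.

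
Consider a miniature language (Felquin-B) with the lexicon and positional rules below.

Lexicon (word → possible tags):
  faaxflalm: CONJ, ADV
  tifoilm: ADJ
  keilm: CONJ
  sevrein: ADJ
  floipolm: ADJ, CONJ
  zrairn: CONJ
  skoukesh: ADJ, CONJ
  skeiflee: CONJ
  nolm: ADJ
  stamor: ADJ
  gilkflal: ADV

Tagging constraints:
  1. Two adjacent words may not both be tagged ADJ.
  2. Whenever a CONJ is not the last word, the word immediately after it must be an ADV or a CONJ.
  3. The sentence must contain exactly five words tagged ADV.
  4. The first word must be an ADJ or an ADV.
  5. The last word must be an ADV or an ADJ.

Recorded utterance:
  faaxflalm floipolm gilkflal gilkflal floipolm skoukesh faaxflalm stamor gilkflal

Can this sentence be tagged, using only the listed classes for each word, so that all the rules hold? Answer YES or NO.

YES

Candidates per position — 1:faaxflalm {CONJ,ADV}; 2:floipolm {ADJ,CONJ}; 3:gilkflal {ADV}; 4:gilkflal {ADV}; 5:floipolm {ADJ,CONJ}; 6:skoukesh {ADJ,CONJ}; 7:faaxflalm {CONJ,ADV}; 8:stamor {ADJ}; 9:gilkflal {ADV}.
One satisfying assignment: ADV ADJ ADV ADV ADJ CONJ ADV ADJ ADV.
Verifying each rule — rule 1 satisfied; rule 2 satisfied; rule 3 satisfied; rule 4 satisfied; rule 5 satisfied.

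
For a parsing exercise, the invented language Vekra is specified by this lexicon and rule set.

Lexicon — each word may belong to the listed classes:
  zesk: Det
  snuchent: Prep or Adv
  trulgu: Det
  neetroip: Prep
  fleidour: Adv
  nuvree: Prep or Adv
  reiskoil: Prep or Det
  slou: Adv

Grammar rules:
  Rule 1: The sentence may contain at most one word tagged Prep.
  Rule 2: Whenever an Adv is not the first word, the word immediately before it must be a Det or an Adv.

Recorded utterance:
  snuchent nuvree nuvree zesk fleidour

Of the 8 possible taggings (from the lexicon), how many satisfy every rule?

Candidates per position — 1:snuchent {Prep,Adv}; 2:nuvree {Prep,Adv}; 3:nuvree {Prep,Adv}; 4:zesk {Det}; 5:fleidour {Adv}.
There are 8 candidate sequences in total.
The sequences that satisfy every rule: Adv Adv Prep Det Adv; Adv Adv Adv Det Adv.
Count = 2.

2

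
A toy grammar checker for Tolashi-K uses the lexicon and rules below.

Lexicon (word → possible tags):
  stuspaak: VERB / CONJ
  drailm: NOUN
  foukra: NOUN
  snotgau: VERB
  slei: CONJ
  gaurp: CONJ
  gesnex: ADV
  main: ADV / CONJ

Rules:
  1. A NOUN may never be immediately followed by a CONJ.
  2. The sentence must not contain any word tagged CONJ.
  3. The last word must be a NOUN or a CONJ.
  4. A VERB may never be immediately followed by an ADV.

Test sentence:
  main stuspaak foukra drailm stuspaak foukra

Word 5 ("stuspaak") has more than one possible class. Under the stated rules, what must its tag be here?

VERB

Candidates per position — 1:main {ADV,CONJ}; 2:stuspaak {VERB,CONJ}; 3:foukra {NOUN}; 4:drailm {NOUN}; 5:stuspaak {VERB,CONJ}; 6:foukra {NOUN}.
At position 1, choosing CONJ makes rule 2 impossible to satisfy; hence ADV.
At position 2, choosing CONJ makes rule 2 impossible to satisfy; hence VERB.
At position 5, choosing CONJ makes rule 1 impossible to satisfy; hence VERB.
That leaves exactly one tagging: ADV VERB NOUN NOUN VERB NOUN.
Checking: rule 1 satisfied; rule 2 satisfied; rule 3 satisfied; rule 4 satisfied.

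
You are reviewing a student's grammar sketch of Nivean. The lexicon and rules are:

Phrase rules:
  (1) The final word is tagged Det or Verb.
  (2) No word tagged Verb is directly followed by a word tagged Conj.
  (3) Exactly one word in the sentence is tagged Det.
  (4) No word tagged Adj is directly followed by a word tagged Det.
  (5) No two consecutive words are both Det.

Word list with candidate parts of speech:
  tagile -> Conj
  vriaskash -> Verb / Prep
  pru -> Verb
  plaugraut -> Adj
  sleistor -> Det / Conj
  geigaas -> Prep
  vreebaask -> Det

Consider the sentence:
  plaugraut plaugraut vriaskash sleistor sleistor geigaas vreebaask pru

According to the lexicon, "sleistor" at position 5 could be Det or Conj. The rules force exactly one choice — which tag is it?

Conj

Candidates per position — 1:plaugraut {Adj}; 2:plaugraut {Adj}; 3:vriaskash {Verb,Prep}; 4:sleistor {Det,Conj}; 5:sleistor {Det,Conj}; 6:geigaas {Prep}; 7:vreebaask {Det}; 8:pru {Verb}.
Position 4: Det is ruled out by rule 3; that leaves Conj.
Position 5: Det is ruled out by rule 3; that leaves Conj.
Position 3: Verb is ruled out by rule 2; that leaves Prep.
The unique satisfying tagging is: Adj Adj Prep Conj Conj Prep Det Verb.
Rule-by-rule: rule 1 ok; rule 2 ok; rule 3 ok; rule 4 ok; rule 5 ok.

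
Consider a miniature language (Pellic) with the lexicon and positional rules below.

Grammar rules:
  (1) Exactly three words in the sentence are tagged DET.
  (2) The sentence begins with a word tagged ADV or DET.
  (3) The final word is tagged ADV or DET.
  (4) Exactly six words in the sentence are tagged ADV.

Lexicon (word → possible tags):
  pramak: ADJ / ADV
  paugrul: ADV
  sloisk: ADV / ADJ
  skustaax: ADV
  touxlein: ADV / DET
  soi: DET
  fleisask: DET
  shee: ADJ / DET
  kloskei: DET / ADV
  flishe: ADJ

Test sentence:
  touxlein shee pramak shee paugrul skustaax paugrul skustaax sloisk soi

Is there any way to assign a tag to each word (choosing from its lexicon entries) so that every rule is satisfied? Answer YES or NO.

YES

Candidates per position — 1:touxlein {ADV,DET}; 2:shee {ADJ,DET}; 3:pramak {ADJ,ADV}; 4:shee {ADJ,DET}; 5:paugrul {ADV}; 6:skustaax {ADV}; 7:paugrul {ADV}; 8:skustaax {ADV}; 9:sloisk {ADV,ADJ}; 10:soi {DET}.
One satisfying assignment: DET DET ADV ADJ ADV ADV ADV ADV ADV DET.
Rule-by-rule: rule 1 satisfied; rule 2 satisfied; rule 3 satisfied; rule 4 satisfied.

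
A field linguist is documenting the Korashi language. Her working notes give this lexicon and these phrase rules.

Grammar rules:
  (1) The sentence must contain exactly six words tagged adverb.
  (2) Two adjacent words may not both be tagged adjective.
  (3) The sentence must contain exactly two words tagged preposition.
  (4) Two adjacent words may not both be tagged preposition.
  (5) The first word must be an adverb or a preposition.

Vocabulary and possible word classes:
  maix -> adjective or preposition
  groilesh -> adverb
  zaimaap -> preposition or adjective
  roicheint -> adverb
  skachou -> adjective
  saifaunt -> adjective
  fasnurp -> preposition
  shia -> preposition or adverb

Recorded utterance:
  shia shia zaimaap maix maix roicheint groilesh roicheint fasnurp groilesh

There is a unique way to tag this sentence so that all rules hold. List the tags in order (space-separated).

adverb adverb adjective preposition adjective adverb adverb adverb preposition adverb

Candidates per position — 1:shia {preposition,adverb}; 2:shia {preposition,adverb}; 3:zaimaap {preposition,adjective}; 4:maix {adjective,preposition}; 5:maix {adjective,preposition}; 6:roicheint {adverb}; 7:groilesh {adverb}; 8:roicheint {adverb}; 9:fasnurp {preposition}; 10:groilesh {adverb}.
At position 1, choosing preposition makes rule 1 impossible to satisfy; hence adverb.
At position 2, choosing preposition makes rule 1 impossible to satisfy; hence adverb.
The remaining ambiguous positions (3, 4, 5) are resolved jointly — only one combination satisfies every rule.
That leaves exactly one tagging: adverb adverb adjective preposition adjective adverb adverb adverb preposition adverb.
Rule-by-rule: rule 1 holds; rule 2 holds; rule 3 holds; rule 4 holds; rule 5 holds.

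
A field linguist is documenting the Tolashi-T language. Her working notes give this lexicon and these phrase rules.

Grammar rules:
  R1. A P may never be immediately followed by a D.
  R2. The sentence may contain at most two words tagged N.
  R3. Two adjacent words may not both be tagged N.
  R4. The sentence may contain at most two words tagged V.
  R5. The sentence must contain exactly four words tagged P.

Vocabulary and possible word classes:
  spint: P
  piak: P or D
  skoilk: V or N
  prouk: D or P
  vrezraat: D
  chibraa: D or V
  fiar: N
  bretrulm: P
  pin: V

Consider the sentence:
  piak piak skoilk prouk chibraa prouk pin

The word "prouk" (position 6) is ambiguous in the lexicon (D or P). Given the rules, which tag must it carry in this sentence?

Candidates per position — 1:piak {P,D}; 2:piak {P,D}; 3:skoilk {V,N}; 4:prouk {D,P}; 5:chibraa {D,V}; 6:prouk {D,P}; 7:pin {V}.
If word 1 were D, no tagging could satisfy rule 5; so word 1 is P.
If word 2 were D, no tagging could satisfy rule 1; so word 2 is P.
If word 4 were D, no tagging could satisfy rule 5; so word 4 is P.
If word 5 were D, no tagging could satisfy rule 1; so word 5 is V.
If word 6 were D, no tagging could satisfy rule 5; so word 6 is P.
If word 3 were V, no tagging could satisfy rule 4; so word 3 is N.
The only consistent sequence is: P P N P V P V.
Check: rule 1 ok; rule 2 ok; rule 3 ok; rule 4 ok; rule 5 ok.

P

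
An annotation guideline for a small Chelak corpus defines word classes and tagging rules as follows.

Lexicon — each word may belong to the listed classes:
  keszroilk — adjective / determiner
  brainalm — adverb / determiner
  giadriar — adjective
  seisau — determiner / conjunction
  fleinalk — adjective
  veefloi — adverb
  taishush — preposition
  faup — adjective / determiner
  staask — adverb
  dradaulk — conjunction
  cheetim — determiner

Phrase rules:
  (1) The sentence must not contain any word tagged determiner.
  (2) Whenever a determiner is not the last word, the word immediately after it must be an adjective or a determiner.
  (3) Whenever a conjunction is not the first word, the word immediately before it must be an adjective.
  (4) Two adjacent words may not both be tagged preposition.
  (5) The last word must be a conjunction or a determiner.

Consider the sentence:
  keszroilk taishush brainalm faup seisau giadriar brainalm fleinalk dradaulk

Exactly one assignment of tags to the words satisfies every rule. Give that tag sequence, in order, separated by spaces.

adjective preposition adverb adjective conjunction adjective adverb adjective conjunction

Candidates per position — 1:keszroilk {adjective,determiner}; 2:taishush {preposition}; 3:brainalm {adverb,determiner}; 4:faup {adjective,determiner}; 5:seisau {determiner,conjunction}; 6:giadriar {adjective}; 7:brainalm {adverb,determiner}; 8:fleinalk {adjective}; 9:dradaulk {conjunction}.
Position 1: determiner is ruled out by rule 1; that leaves adjective.
Position 3: determiner is ruled out by rule 1; that leaves adverb.
Position 4: determiner is ruled out by rule 1; that leaves adjective.
Position 5: determiner is ruled out by rule 1; that leaves conjunction.
Position 7: determiner is ruled out by rule 1; that leaves adverb.
The only consistent sequence is: adjective preposition adverb adjective conjunction adjective adverb adjective conjunction.
Checking: rule 1 satisfied; rule 2 satisfied; rule 3 satisfied; rule 4 satisfied; rule 5 satisfied.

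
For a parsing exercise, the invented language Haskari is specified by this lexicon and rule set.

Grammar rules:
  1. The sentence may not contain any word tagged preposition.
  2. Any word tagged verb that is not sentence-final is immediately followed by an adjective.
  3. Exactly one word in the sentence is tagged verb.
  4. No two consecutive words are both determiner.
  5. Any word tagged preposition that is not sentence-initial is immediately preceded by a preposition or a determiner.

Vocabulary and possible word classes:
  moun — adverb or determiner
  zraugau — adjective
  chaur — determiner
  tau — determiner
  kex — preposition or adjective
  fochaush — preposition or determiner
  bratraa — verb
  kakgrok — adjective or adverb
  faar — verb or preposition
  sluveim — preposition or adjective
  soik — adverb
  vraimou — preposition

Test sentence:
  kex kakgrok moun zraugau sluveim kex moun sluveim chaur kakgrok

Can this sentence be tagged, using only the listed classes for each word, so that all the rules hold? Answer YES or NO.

NO

Candidates per position — 1:kex {preposition,adjective}; 2:kakgrok {adjective,adverb}; 3:moun {adverb,determiner}; 4:zraugau {adjective}; 5:sluveim {preposition,adjective}; 6:kex {preposition,adjective}; 7:moun {adverb,determiner}; 8:sluveim {preposition,adjective}; 9:chaur {determiner}; 10:kakgrok {adjective,adverb}.
Rule 3 cannot be satisfied by any choice of tags from the lexicon.
So there is no consistent tagging.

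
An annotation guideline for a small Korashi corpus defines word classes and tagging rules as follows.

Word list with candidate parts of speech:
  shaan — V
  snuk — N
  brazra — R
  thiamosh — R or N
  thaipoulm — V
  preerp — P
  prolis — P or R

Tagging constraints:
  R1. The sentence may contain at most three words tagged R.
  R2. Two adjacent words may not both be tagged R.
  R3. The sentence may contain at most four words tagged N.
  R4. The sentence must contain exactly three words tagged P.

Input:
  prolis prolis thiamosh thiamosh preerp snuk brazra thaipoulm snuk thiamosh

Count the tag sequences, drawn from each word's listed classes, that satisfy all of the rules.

5

Candidates per position — 1:prolis {P,R}; 2:prolis {P,R}; 3:thiamosh {R,N}; 4:thiamosh {R,N}; 5:preerp {P}; 6:snuk {N}; 7:brazra {R}; 8:thaipoulm {V}; 9:snuk {N}; 10:thiamosh {R,N}.
There are 32 candidate sequences in total.
The sequences that satisfy every rule: P P R N P N R V N R; P P R N P N R V N N; P P N R P N R V N R; P P N R P N R V N N; P P N N P N R V N R.
Count = 5.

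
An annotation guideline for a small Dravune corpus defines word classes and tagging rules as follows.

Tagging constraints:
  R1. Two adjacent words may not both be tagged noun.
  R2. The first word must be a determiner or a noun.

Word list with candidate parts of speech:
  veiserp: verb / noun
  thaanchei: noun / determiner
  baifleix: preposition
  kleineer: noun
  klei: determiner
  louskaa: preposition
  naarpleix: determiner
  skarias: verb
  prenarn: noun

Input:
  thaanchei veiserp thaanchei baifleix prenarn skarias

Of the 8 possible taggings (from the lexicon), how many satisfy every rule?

Candidates per position — 1:thaanchei {noun,determiner}; 2:veiserp {verb,noun}; 3:thaanchei {noun,determiner}; 4:baifleix {preposition}; 5:prenarn {noun}; 6:skarias {verb}.
There are 8 candidate sequences in total.
The sequences that satisfy every rule: noun verb noun preposition noun verb; noun verb determiner preposition noun verb; determiner verb noun preposition noun verb; determiner verb determiner preposition noun verb; determiner noun determiner preposition noun verb.
Count = 5.

5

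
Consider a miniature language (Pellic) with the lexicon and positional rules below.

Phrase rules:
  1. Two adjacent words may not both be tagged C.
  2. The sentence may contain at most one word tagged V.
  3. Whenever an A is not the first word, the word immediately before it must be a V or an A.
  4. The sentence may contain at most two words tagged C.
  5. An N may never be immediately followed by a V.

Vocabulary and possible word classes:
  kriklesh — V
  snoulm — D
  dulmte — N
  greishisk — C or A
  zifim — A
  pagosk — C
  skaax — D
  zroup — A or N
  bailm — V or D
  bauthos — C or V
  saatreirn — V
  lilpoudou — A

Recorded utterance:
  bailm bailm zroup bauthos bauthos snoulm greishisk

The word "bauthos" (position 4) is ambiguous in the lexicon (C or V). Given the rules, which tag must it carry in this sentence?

Candidates per position — 1:bailm {V,D}; 2:bailm {V,D}; 3:zroup {A,N}; 4:bauthos {C,V}; 5:bauthos {C,V}; 6:snoulm {D}; 7:greishisk {C,A}.
Position 7: tagging it A would leave rule 3 unsatisfiable, so it must be C.
Position 4: the remaining choice is settled jointly with positions 1, 2, 3, 5 — only C at position 4 is part of a tagging that satisfies every rule.
So the tagging must be: D D N C V D C.
Rule-by-rule: rule 1 satisfied; rule 2 satisfied; rule 3 satisfied; rule 4 satisfied; rule 5 satisfied.

C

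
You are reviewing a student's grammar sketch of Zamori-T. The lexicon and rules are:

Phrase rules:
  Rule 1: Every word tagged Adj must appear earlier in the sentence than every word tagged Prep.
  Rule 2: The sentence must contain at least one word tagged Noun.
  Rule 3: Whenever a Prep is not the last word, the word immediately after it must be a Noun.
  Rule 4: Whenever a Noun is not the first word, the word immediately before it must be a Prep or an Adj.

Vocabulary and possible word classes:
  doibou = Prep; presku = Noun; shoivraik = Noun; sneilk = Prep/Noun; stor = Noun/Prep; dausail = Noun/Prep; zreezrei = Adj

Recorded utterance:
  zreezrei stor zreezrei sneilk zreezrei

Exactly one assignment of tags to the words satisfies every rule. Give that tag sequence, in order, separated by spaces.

Candidates per position — 1:zreezrei {Adj}; 2:stor {Noun,Prep}; 3:zreezrei {Adj}; 4:sneilk {Prep,Noun}; 5:zreezrei {Adj}.
If word 2 were Prep, no tagging could satisfy rule 1; so word 2 is Noun.
If word 4 were Prep, no tagging could satisfy rule 1; so word 4 is Noun.
The only consistent sequence is: Adj Noun Adj Noun Adj.
Verifying each rule — rule 1 ok; rule 2 ok; rule 3 ok; rule 4 ok.

Adj Noun Adj Noun Adj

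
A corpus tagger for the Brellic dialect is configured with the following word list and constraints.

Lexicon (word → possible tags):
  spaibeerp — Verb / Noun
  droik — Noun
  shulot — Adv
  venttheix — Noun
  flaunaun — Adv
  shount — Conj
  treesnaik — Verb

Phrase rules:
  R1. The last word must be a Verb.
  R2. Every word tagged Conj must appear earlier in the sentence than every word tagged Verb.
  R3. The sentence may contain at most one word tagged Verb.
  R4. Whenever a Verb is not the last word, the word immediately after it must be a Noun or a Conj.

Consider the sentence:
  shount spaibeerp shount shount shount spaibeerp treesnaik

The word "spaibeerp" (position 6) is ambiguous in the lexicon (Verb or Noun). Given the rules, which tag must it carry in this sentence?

Candidates per position — 1:shount {Conj}; 2:spaibeerp {Verb,Noun}; 3:shount {Conj}; 4:shount {Conj}; 5:shount {Conj}; 6:spaibeerp {Verb,Noun}; 7:treesnaik {Verb}.
At position 2, choosing Verb makes rule 2 impossible to satisfy; hence Noun.
At position 6, choosing Verb makes rule 3 impossible to satisfy; hence Noun.
The unique satisfying tagging is: Conj Noun Conj Conj Conj Noun Verb.
Rule-by-rule: rule 1 ✓; rule 2 ✓; rule 3 ✓; rule 4 ✓.

Noun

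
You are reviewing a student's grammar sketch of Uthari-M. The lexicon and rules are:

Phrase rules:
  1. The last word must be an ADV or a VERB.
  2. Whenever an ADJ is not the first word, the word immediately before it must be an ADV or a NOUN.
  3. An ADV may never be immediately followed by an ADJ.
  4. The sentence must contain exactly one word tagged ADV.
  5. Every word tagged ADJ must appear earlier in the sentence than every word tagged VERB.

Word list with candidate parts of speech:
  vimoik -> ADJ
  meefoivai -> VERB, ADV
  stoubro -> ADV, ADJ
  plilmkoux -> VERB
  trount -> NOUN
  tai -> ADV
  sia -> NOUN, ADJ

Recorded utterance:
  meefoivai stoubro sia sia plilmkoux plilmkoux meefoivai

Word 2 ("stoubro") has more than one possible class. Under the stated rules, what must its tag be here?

ADV

Candidates per position — 1:meefoivai {VERB,ADV}; 2:stoubro {ADV,ADJ}; 3:sia {NOUN,ADJ}; 4:sia {NOUN,ADJ}; 5:plilmkoux {VERB}; 6:plilmkoux {VERB}; 7:meefoivai {VERB,ADV}.
Position 2: the remaining choice is settled jointly with positions 1, 3, 4, 7 — only ADV at position 2 is part of a tagging that satisfies every rule.
The unique satisfying tagging is: VERB ADV NOUN NOUN VERB VERB VERB.
Check: rule 1 ✓; rule 2 ✓; rule 3 ✓; rule 4 ✓; rule 5 ✓.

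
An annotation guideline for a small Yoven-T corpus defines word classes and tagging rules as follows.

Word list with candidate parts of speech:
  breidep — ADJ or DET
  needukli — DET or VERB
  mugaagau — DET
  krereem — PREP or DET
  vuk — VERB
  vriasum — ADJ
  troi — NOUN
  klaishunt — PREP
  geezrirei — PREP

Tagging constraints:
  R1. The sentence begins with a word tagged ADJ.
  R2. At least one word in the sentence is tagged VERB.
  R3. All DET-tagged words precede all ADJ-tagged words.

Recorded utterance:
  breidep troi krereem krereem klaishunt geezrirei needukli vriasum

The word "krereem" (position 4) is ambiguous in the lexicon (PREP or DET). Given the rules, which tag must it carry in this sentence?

PREP

Candidates per position — 1:breidep {ADJ,DET}; 2:troi {NOUN}; 3:krereem {PREP,DET}; 4:krereem {PREP,DET}; 5:klaishunt {PREP}; 6:geezrirei {PREP}; 7:needukli {DET,VERB}; 8:vriasum {ADJ}.
Word 1 cannot be DET — rule 1 would then fail for every completion. It is ADJ.
Word 3 cannot be DET — rule 3 would then fail for every completion. It is PREP.
Word 4 cannot be DET — rule 3 would then fail for every completion. It is PREP.
Word 7 cannot be DET — rule 2 would then fail for every completion. It is VERB.
The unique satisfying tagging is: ADJ NOUN PREP PREP PREP PREP VERB ADJ.
Rule-by-rule: rule 1 ✓; rule 2 ✓; rule 3 ✓.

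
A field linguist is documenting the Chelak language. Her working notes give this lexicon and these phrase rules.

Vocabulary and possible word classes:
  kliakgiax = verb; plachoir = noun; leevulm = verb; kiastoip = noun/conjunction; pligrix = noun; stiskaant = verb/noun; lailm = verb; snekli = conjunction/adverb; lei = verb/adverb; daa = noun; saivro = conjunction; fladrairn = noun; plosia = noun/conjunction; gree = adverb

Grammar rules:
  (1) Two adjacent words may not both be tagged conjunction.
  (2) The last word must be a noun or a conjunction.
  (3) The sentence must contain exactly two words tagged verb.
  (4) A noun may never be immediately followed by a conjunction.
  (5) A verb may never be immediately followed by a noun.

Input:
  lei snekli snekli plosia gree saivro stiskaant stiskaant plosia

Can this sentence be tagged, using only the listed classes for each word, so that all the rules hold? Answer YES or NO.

Candidates per position — 1:lei {verb,adverb}; 2:snekli {conjunction,adverb}; 3:snekli {conjunction,adverb}; 4:plosia {noun,conjunction}; 5:gree {adverb}; 6:saivro {conjunction}; 7:stiskaant {verb,noun}; 8:stiskaant {verb,noun}; 9:plosia {noun,conjunction}.
One satisfying assignment: verb adverb conjunction noun adverb conjunction noun verb conjunction.
Checking: rule 1 holds; rule 2 holds; rule 3 holds; rule 4 holds; rule 5 holds.

YES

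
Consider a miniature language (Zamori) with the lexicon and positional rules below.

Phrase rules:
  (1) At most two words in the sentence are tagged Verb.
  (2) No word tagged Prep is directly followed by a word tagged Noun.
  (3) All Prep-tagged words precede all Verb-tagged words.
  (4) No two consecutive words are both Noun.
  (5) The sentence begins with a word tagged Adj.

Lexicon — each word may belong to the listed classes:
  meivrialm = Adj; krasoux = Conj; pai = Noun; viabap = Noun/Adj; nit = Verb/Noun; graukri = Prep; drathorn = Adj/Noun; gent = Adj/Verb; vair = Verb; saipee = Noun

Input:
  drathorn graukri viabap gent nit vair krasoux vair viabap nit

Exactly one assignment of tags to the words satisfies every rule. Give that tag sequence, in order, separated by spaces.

Adj Prep Adj Adj Noun Verb Conj Verb Adj Noun

Candidates per position — 1:drathorn {Adj,Noun}; 2:graukri {Prep}; 3:viabap {Noun,Adj}; 4:gent {Adj,Verb}; 5:nit {Verb,Noun}; 6:vair {Verb}; 7:krasoux {Conj}; 8:vair {Verb}; 9:viabap {Noun,Adj}; 10:nit {Verb,Noun}.
At position 1, choosing Noun makes rule 5 impossible to satisfy; hence Adj.
At position 3, choosing Noun makes rule 2 impossible to satisfy; hence Adj.
At position 4, choosing Verb makes rule 1 impossible to satisfy; hence Adj.
At position 5, choosing Verb makes rule 1 impossible to satisfy; hence Noun.
At position 10, choosing Verb makes rule 1 impossible to satisfy; hence Noun.
At position 9, choosing Noun makes rule 4 impossible to satisfy; hence Adj.
That leaves exactly one tagging: Adj Prep Adj Adj Noun Verb Conj Verb Adj Noun.
Rule-by-rule: rule 1 holds; rule 2 holds; rule 3 holds; rule 4 holds; rule 5 holds.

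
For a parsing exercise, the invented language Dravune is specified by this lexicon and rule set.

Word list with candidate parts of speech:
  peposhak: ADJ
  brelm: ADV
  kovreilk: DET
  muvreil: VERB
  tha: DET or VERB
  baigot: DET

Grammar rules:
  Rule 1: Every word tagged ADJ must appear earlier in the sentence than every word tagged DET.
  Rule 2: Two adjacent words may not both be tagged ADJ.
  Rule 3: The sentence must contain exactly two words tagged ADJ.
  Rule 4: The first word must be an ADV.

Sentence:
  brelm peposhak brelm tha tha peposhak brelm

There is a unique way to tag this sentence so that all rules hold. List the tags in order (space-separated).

ADV ADJ ADV VERB VERB ADJ ADV

Candidates per position — 1:brelm {ADV}; 2:peposhak {ADJ}; 3:brelm {ADV}; 4:tha {DET,VERB}; 5:tha {DET,VERB}; 6:peposhak {ADJ}; 7:brelm {ADV}.
If word 4 were DET, no tagging could satisfy rule 1; so word 4 is VERB.
If word 5 were DET, no tagging could satisfy rule 1; so word 5 is VERB.
The unique satisfying tagging is: ADV ADJ ADV VERB VERB ADJ ADV.
Rule-by-rule: rule 1 satisfied; rule 2 satisfied; rule 3 satisfied; rule 4 satisfied.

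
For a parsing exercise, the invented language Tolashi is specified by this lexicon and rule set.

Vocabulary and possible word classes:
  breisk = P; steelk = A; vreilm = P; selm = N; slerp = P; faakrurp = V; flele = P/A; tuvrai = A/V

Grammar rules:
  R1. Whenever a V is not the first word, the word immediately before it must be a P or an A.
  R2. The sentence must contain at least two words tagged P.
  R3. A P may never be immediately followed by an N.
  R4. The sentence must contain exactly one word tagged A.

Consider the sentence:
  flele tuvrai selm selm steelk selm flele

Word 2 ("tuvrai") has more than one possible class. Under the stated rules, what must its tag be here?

V

Candidates per position — 1:flele {P,A}; 2:tuvrai {A,V}; 3:selm {N}; 4:selm {N}; 5:steelk {A}; 6:selm {N}; 7:flele {P,A}.
Word 1 cannot be A — rule 2 would then fail for every completion. It is P.
Word 2 cannot be A — rule 4 would then fail for every completion. It is V.
Word 7 cannot be A — rule 2 would then fail for every completion. It is P.
That leaves exactly one tagging: P V N N A N P.
Check: rule 1 satisfied; rule 2 satisfied; rule 3 satisfied; rule 4 satisfied.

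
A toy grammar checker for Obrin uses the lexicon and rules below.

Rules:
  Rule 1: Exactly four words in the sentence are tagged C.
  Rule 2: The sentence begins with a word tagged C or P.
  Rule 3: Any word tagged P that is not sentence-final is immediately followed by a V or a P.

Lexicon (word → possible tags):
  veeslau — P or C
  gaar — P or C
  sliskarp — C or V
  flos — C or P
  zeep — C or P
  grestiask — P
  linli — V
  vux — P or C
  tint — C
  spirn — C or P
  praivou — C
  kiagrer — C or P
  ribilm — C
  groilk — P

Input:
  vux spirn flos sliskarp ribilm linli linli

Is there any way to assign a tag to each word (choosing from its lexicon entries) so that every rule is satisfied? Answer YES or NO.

Candidates per position — 1:vux {P,C}; 2:spirn {C,P}; 3:flos {C,P}; 4:sliskarp {C,V}; 5:ribilm {C}; 6:linli {V}; 7:linli {V}.
One satisfying assignment: C C C V C V V.
Verifying each rule — rule 1 ok; rule 2 ok; rule 3 ok.

YES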